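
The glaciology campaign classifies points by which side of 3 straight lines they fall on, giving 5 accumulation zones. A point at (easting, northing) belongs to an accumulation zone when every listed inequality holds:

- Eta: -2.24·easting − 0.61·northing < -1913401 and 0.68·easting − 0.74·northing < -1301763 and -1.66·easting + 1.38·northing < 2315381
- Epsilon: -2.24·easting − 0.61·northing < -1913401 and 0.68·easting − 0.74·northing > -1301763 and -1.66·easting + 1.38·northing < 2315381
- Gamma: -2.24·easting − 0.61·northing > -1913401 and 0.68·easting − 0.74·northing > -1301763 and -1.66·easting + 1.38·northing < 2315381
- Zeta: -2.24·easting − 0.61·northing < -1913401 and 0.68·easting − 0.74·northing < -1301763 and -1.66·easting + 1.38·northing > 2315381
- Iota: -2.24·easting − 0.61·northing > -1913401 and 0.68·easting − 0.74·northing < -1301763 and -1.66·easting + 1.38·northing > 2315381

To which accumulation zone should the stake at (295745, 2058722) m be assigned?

Zeta

-2.24·295745 − 0.61·2058722 = -1918289.220, which is < -1913401
0.68·295745 − 0.74·2058722 = -1322347.680, which is < -1301763
-1.66·295745 + 1.38·2058722 = 2350099.660, which is > 2315381
This sign pattern matches Zeta.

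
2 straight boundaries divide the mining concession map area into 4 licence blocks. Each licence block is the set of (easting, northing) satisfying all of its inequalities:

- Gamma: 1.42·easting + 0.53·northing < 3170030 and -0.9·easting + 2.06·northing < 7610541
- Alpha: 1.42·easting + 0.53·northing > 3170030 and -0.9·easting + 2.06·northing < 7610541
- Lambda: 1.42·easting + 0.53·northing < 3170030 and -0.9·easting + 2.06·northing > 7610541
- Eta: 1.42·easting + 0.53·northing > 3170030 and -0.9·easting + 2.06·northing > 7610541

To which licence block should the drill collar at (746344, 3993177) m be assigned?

1.42·746344 + 0.53·3993177 = 3176192.290, which is > 3170030
-0.9·746344 + 2.06·3993177 = 7554235.020, which is < 7610541
This sign pattern matches Alpha.

Alpha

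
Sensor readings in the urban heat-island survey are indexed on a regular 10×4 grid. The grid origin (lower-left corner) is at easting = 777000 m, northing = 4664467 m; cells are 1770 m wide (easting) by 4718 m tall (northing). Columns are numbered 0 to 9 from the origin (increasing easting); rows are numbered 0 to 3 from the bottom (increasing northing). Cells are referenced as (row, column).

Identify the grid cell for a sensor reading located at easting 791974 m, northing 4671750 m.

Column index: ⌊(791974 − 777000) / 1770⌋ = ⌊8.460⌋ = 8
Row offset from origin: ⌊(4671750 − 4664467) / 4718⌋ = ⌊1.544⌋ = 1 → row 1

(1, 8)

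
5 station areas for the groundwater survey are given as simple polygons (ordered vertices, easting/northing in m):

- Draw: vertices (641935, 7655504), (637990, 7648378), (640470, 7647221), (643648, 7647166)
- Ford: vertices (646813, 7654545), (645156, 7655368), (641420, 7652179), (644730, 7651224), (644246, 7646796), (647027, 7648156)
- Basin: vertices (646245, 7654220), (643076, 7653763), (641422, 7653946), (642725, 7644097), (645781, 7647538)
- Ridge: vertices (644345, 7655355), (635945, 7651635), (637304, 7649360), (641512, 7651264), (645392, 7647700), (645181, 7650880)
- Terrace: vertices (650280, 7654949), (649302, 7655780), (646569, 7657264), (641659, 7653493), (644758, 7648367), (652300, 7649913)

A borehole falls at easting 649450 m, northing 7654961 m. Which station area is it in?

Cast a ray rightward from (649450, 7654961). For each polygon, the edges (by vertex number in listed order) whose endpoints lie on opposite sides of northing = 7654961, where each meets that height, and whether that is right or left of the point:
Draw: 1–2 at easting≈641634.4 (left), 4–1 at easting≈642046.6 (left) → 0 crossings.
Ford: 1–2 at easting≈645975.4 (left), 2–3 at easting≈644679.2 (left) → 0 crossings.
Basin: no edge straddles that height → 0 crossings.
Ridge: 1–2 at easting≈643455.3 (left), 6–1 at easting≈644418.6 (left) → 0 crossings.
Terrace: 1–2 at easting≈650265.9 (right), 3–4 at easting≈643570.4 (left) → 1 crossing.
Only Terrace has an odd count, so the point is inside Terrace.

Terrace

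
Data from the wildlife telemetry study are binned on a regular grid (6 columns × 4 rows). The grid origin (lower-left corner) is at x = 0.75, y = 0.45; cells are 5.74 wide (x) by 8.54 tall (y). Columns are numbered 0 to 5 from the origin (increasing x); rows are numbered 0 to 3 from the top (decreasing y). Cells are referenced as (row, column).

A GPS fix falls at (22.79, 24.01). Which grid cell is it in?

Column index: ⌊(22.79 − 0.75) / 5.74⌋ = ⌊3.840⌋ = 3
Row offset from origin: ⌊(24.01 − 0.45) / 8.54⌋ = ⌊2.759⌋ = 2 → row 1 (counted from top)

(1, 3)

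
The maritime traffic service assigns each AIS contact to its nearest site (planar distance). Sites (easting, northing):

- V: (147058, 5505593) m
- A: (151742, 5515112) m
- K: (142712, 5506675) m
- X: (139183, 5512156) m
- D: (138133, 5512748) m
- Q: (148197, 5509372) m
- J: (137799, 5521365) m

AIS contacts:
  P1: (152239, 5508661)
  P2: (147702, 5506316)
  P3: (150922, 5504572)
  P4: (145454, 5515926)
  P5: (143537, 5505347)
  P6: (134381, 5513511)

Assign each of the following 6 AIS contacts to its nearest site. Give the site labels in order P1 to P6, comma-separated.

P1 → Q (d²=16843285.00)
P2 → V (d²=937465.00)
P3 → V (d²=15972937.00)
P4 → A (d²=40201540.00)
P5 → K (d²=2444209.00)
P6 → D (d²=14659673.00)

Q, V, V, A, K, D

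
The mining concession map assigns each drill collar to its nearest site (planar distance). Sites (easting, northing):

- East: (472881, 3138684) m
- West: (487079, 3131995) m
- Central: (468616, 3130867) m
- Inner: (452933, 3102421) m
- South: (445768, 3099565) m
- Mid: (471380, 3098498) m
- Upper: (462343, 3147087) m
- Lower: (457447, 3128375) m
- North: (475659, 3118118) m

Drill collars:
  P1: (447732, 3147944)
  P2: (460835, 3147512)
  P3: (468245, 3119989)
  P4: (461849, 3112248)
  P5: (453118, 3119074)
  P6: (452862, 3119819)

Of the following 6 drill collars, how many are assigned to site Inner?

P1 → Upper
P2 → Upper
P3 → North
P4 → Inner
P5 → Lower
P6 → Lower
1 of the 6 goes to Inner.

1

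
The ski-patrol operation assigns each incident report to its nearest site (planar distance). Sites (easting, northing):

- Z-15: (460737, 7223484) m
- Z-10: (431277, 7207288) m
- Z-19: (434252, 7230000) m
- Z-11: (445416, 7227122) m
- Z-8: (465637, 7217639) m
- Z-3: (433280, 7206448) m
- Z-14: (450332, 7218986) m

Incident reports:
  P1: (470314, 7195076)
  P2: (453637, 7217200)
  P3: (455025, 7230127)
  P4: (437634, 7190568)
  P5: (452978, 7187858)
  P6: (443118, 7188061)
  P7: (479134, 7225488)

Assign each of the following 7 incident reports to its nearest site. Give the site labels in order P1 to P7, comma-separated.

P1 → Z-8 (d²=530963298.00)
P2 → Z-14 (d²=14112821.00)
P3 → Z-15 (d²=76756393.00)
P4 → Z-3 (d²=271131716.00)
P5 → Z-3 (d²=733599304.00)
P6 → Z-3 (d²=434868013.00)
P7 → Z-8 (d²=243775810.00)

Z-8, Z-14, Z-15, Z-3, Z-3, Z-3, Z-8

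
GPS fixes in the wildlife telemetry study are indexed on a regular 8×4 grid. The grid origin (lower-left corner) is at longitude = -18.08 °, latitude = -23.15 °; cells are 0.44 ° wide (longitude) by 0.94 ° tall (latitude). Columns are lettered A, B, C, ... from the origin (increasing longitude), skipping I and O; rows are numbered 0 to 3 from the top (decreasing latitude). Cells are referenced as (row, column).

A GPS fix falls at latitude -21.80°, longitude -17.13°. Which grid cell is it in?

Column index: ⌊(-17.13 − -18.08) / 0.44⌋ = ⌊2.159⌋ = 2 → column C
Row offset from origin: ⌊(-21.80 − -23.15) / 0.94⌋ = ⌊1.436⌋ = 1 → row 2 (counted from top)

(2, C)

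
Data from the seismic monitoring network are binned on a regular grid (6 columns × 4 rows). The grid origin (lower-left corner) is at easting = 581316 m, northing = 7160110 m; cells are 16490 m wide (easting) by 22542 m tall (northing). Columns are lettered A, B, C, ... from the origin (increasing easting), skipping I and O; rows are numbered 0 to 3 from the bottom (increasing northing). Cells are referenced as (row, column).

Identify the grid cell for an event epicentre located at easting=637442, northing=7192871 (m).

(1, D)

Column index: ⌊(637442 − 581316) / 16490⌋ = ⌊3.404⌋ = 3 → column D
Row offset from origin: ⌊(7192871 − 7160110) / 22542⌋ = ⌊1.453⌋ = 1 → row 1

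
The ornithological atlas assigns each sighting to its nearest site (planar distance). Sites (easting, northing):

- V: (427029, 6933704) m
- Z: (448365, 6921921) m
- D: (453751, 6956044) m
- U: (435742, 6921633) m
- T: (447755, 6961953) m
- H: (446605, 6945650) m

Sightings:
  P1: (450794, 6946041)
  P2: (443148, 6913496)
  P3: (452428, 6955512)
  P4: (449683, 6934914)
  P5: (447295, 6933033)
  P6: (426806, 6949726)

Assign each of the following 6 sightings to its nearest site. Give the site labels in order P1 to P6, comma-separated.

H, Z, D, H, Z, V

P1 → H (d²=17700602.00)
P2 → Z (d²=98197714.00)
P3 → D (d²=2033353.00)
P4 → H (d²=124735780.00)
P5 → Z (d²=124621444.00)
P6 → V (d²=256754213.00)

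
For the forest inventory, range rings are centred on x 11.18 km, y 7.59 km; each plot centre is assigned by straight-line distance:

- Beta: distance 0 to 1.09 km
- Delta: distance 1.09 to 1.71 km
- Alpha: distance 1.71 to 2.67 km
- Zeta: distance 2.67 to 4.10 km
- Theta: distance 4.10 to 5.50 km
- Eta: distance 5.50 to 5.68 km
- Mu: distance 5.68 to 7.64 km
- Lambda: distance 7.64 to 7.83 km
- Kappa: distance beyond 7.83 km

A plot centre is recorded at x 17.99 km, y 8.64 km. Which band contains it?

Distance = √((17.99−11.18)² + (8.64−7.59)²) = √(46.376 + 1.103) = 6.890 km.
5.68 ≤ 6.890 < 7.64 → Mu.

Mu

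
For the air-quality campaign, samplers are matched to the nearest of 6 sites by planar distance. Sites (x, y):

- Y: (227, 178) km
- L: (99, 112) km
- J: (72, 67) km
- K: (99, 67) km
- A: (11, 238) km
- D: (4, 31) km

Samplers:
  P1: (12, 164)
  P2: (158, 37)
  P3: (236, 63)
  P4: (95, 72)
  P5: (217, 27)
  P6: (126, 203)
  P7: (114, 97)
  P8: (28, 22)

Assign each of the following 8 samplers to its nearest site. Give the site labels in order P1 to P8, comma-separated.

P1 → A (d²=5477.00)
P2 → K (d²=4381.00)
P3 → Y (d²=13306.00)
P4 → K (d²=41.00)
P5 → K (d²=15524.00)
P6 → L (d²=9010.00)
P7 → L (d²=450.00)
P8 → D (d²=657.00)

A, K, Y, K, K, L, L, D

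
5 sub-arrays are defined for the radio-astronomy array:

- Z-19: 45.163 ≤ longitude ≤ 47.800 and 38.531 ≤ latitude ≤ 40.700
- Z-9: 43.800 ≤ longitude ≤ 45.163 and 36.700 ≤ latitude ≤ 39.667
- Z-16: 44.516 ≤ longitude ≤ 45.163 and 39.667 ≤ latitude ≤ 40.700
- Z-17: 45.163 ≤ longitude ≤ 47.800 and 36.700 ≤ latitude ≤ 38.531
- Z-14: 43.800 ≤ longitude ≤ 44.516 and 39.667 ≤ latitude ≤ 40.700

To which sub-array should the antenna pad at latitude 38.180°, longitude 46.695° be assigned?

The point has longitude = 46.695 and latitude = 38.180.
Only Z-17 satisfies 45.163 ≤ longitude ≤ 47.800 and 36.700 ≤ latitude ≤ 38.531.

Z-17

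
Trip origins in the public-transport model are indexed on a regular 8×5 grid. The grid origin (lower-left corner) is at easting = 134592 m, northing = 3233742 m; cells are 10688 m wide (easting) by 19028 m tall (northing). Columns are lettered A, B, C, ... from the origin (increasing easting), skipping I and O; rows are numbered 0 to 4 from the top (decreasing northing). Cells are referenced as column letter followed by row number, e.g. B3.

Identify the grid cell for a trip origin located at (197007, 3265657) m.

Column index: ⌊(197007 − 134592) / 10688⌋ = ⌊5.840⌋ = 5 → column F
Row offset from origin: ⌊(3265657 − 3233742) / 19028⌋ = ⌊1.677⌋ = 1 → row 3 (counted from top)

F3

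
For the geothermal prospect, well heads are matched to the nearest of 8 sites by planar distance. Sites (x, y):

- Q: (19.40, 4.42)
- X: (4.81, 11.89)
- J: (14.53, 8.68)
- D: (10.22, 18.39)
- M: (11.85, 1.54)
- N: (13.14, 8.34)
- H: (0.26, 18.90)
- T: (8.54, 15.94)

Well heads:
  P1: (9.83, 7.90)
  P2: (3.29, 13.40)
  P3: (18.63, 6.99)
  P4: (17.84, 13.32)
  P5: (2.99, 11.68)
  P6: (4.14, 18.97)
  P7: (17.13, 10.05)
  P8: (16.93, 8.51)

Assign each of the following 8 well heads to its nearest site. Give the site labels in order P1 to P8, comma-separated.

N, X, Q, J, X, H, J, J

P1 → N (d²=11.15)
P2 → X (d²=4.59)
P3 → Q (d²=7.20)
P4 → J (d²=32.49)
P5 → X (d²=3.36)
P6 → H (d²=15.06)
P7 → J (d²=8.64)
P8 → J (d²=5.79)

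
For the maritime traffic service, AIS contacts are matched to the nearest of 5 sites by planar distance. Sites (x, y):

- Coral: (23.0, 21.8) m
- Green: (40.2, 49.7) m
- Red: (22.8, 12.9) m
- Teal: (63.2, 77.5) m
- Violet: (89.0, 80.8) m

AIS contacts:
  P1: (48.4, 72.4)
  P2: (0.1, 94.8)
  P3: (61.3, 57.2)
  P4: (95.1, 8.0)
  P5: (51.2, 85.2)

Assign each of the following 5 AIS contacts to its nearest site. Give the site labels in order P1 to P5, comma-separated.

Teal, Green, Teal, Green, Teal

P1 → Teal (d²=245.05)
P2 → Green (d²=3642.02)
P3 → Teal (d²=415.70)
P4 → Green (d²=4752.90)
P5 → Teal (d²=203.29)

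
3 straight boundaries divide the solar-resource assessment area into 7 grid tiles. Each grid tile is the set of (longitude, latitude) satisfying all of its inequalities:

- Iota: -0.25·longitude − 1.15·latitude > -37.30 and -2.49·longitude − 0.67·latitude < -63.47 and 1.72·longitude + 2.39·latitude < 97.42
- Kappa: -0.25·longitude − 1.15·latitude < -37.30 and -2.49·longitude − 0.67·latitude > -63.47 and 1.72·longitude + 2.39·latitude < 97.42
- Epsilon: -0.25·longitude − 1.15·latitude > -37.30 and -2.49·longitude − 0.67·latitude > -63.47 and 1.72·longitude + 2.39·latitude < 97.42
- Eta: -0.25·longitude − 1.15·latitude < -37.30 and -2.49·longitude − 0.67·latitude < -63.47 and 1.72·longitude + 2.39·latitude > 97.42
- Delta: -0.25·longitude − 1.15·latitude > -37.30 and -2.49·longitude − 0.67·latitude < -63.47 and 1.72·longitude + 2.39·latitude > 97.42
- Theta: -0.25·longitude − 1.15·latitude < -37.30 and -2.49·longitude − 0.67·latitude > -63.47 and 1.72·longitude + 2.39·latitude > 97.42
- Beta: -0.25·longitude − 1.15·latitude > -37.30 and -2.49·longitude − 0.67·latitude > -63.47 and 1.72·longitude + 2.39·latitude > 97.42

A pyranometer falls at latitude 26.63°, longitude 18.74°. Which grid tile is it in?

Iota

-0.25·18.74 − 1.15·26.63 = -35.309, which is > -37.30
-2.49·18.74 − 0.67·26.63 = -64.505, which is < -63.47
1.72·18.74 + 2.39·26.63 = 95.879, which is < 97.42
This sign pattern matches Iota.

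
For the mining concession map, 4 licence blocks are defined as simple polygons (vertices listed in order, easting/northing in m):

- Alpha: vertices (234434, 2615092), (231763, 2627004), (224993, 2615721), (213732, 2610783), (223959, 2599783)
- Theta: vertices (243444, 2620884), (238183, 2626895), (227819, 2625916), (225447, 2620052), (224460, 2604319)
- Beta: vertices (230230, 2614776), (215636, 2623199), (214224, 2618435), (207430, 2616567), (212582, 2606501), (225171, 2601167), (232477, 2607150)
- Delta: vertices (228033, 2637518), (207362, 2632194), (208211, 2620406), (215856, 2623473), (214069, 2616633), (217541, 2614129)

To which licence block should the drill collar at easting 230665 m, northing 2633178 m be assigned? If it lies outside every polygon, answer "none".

none

Cast a ray rightward from (230665, 2633178). For each polygon, the edges (by vertex number in listed order) whose endpoints lie on opposite sides of northing = 2633178, where each meets that height, and whether that is right or left of the point:
Alpha: no edge straddles that height → 0 crossings.
Theta: no edge straddles that height → 0 crossings.
Beta: no edge straddles that height → 0 crossings.
Delta: 1–2 at easting≈211182.5 (left), 6–1 at easting≈226086.1 (left) → 0 crossings.
All counts are even, so the point lies outside every listed polygon.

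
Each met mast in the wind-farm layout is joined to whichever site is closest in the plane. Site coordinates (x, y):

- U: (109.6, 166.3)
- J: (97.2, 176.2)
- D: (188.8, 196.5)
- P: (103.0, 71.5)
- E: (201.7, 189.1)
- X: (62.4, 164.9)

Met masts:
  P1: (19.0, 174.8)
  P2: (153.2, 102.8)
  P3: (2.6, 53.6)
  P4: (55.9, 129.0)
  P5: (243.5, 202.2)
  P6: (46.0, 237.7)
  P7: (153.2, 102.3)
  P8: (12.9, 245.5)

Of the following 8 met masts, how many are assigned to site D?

P1 → X
P2 → P
P3 → P
P4 → X
P5 → E
P6 → X
P7 → P
P8 → X
0 of the 8 go to D.

0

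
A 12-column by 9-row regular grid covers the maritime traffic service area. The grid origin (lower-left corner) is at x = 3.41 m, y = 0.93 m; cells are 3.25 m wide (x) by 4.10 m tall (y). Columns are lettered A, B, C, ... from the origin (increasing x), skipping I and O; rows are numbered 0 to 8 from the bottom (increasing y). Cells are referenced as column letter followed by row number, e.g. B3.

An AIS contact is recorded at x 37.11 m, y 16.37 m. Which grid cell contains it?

L3

Column index: ⌊(37.11 − 3.41) / 3.25⌋ = ⌊10.369⌋ = 10 → column L
Row offset from origin: ⌊(16.37 − 0.93) / 4.10⌋ = ⌊3.766⌋ = 3 → row 3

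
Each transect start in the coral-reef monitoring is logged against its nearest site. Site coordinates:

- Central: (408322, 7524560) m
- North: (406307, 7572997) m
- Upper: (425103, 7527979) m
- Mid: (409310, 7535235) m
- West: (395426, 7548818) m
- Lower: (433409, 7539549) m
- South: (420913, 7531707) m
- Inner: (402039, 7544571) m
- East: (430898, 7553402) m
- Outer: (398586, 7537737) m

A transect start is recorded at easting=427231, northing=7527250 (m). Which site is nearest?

Upper

Squared distances to each site:
Central: 364786381.000; North: 2530601785.000; Upper: 5059825.000; Mid: 384922466.000; West: 1476736649.000; Lower: 189433085.000; South: 59781973.000; Inner: 934653905.000; East: 697373993.000; Outer: 930513194.000.
Minimum at Upper.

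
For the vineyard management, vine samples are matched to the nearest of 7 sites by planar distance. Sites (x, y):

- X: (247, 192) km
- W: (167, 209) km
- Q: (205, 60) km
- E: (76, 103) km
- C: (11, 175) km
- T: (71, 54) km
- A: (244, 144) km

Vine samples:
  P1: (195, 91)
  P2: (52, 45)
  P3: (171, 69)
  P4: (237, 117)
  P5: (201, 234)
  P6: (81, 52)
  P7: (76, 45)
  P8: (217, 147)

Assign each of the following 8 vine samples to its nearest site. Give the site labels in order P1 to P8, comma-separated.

Q, T, Q, A, W, T, T, A

P1 → Q (d²=1061.00)
P2 → T (d²=442.00)
P3 → Q (d²=1237.00)
P4 → A (d²=778.00)
P5 → W (d²=1781.00)
P6 → T (d²=104.00)
P7 → T (d²=106.00)
P8 → A (d²=738.00)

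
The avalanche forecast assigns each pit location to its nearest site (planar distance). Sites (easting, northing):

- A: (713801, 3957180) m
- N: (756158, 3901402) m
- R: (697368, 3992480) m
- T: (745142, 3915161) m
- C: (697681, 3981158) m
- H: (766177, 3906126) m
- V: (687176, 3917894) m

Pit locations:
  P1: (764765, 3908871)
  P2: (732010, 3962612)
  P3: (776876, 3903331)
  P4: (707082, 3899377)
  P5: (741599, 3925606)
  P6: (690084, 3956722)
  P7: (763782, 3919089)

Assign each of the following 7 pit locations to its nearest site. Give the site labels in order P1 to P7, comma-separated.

H, A, H, V, T, A, H

P1 → H (d²=9528769.00)
P2 → A (d²=361074305.00)
P3 → H (d²=122280626.00)
P4 → V (d²=739128125.00)
P5 → T (d²=121650874.00)
P6 → A (d²=562705853.00)
P7 → H (d²=173775394.00)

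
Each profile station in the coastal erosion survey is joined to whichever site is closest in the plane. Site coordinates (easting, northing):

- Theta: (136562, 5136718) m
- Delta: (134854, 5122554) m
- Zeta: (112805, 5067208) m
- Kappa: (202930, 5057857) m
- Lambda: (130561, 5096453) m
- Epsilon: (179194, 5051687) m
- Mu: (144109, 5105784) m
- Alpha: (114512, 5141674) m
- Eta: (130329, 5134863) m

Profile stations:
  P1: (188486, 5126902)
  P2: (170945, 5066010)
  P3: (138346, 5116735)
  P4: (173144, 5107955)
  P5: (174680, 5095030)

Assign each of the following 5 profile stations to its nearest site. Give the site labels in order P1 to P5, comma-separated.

P1 → Mu (d²=2415288053.00)
P2 → Epsilon (d²=273194330.00)
P3 → Delta (d²=46054825.00)
P4 → Mu (d²=847744466.00)
P5 → Mu (d²=1050234557.00)

Mu, Epsilon, Delta, Mu, Mu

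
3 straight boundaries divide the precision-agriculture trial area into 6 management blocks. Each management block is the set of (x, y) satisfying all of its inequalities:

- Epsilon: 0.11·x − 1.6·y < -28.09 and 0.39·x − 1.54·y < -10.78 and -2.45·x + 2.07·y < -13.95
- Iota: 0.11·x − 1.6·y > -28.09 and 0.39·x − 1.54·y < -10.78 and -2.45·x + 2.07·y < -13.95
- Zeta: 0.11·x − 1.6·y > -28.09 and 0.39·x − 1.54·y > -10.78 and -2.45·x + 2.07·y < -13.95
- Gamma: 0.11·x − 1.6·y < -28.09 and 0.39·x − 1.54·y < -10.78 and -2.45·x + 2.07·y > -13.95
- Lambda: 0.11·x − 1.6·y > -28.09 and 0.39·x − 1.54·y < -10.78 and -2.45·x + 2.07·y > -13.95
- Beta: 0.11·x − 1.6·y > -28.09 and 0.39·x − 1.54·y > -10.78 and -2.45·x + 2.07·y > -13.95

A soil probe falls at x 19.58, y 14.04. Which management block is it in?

Iota

0.11·19.58 − 1.6·14.04 = -20.310, which is > -28.09
0.39·19.58 − 1.54·14.04 = -13.985, which is < -10.78
-2.45·19.58 + 2.07·14.04 = -18.908, which is < -13.95
This sign pattern matches Iota.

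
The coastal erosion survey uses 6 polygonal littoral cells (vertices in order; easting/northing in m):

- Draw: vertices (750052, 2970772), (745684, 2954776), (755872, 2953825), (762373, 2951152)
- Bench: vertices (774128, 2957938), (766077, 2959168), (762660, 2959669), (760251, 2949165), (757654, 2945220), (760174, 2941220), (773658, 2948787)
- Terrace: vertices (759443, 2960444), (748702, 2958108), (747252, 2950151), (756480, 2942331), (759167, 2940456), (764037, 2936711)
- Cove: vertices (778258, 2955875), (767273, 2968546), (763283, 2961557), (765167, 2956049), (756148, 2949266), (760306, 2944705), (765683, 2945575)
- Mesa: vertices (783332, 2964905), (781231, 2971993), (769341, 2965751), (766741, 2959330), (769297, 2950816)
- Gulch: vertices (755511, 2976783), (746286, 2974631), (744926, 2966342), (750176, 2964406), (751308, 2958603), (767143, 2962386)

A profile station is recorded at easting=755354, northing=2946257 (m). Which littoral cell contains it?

Terrace

Cast a ray rightward from (755354, 2946257). For each polygon, the edges (by vertex number in listed order) whose endpoints lie on opposite sides of northing = 2946257, where each meets that height, and whether that is right or left of the point:
Draw: no edge straddles that height → 0 crossings.
Bench: 4–5 at easting≈758336.7 (right), 6–7 at easting≈769149.7 (right) → 2 crossings.
Terrace: 3–4 at easting≈751847.1 (left), 6–1 at easting≈762189.2 (right) → 1 crossing.
Cove: 5–6 at easting≈758891.1 (right), 7–1 at easting≈766515.6 (right) → 2 crossings.
Mesa: no edge straddles that height → 0 crossings.
Gulch: no edge straddles that height → 0 crossings.
Only Terrace has an odd count, so the point is inside Terrace.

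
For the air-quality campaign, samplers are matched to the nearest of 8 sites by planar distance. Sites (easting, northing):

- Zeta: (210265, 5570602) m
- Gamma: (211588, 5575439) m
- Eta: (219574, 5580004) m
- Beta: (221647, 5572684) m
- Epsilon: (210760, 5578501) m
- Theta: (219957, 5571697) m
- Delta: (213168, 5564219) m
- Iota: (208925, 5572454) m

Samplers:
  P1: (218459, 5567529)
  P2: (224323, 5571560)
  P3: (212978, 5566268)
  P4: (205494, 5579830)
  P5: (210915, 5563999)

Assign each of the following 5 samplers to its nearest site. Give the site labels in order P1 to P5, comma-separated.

P1 → Theta (d²=19616228.00)
P2 → Beta (d²=8424352.00)
P3 → Delta (d²=4234501.00)
P4 → Epsilon (d²=29496997.00)
P5 → Delta (d²=5124409.00)

Theta, Beta, Delta, Epsilon, Delta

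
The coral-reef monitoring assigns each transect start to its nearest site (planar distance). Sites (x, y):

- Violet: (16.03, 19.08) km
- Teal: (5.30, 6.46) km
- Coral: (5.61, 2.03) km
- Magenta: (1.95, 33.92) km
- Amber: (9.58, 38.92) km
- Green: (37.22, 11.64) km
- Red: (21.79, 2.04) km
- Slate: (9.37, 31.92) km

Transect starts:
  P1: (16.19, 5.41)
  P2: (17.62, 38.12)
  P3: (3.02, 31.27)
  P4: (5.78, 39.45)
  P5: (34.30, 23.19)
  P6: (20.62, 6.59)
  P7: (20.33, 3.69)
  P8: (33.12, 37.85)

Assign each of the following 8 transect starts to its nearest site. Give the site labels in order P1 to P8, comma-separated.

P1 → Red (d²=42.72)
P2 → Amber (d²=65.28)
P3 → Magenta (d²=8.17)
P4 → Amber (d²=14.72)
P5 → Green (d²=141.93)
P6 → Red (d²=22.07)
P7 → Red (d²=4.85)
P8 → Amber (d²=555.28)

Red, Amber, Magenta, Amber, Green, Red, Red, Amber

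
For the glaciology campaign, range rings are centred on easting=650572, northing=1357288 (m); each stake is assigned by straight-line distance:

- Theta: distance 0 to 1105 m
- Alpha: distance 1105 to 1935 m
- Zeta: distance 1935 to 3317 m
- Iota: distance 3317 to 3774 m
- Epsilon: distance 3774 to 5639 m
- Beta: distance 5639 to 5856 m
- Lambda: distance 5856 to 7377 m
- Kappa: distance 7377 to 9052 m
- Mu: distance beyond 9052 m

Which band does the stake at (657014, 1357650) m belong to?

Distance = √((657014−650572)² + (1357650−1357288)²) = √(41499364.000 + 131044.000) = 6452.163 m.
5856 ≤ 6452.163 < 7377 → Lambda.

Lambda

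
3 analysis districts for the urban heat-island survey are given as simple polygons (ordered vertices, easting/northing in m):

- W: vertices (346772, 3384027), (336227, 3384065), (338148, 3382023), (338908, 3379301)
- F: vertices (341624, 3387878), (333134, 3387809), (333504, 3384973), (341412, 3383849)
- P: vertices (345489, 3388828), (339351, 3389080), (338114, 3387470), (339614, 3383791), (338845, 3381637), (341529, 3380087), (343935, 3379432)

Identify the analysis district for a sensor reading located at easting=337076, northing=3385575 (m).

F

Cast a ray rightward from (337076, 3385575). For each polygon, the edges (by vertex number in listed order) whose endpoints lie on opposite sides of northing = 3385575, where each meets that height, and whether that is right or left of the point:
W: no edge straddles that height → 0 crossings.
F: 2–3 at easting≈333425.5 (left), 4–1 at easting≈341502.8 (right) → 1 crossing.
P: 3–4 at easting≈338886.6 (right), 7–1 at easting≈344951.0 (right) → 2 crossings.
Only F has an odd count, so the point is inside F.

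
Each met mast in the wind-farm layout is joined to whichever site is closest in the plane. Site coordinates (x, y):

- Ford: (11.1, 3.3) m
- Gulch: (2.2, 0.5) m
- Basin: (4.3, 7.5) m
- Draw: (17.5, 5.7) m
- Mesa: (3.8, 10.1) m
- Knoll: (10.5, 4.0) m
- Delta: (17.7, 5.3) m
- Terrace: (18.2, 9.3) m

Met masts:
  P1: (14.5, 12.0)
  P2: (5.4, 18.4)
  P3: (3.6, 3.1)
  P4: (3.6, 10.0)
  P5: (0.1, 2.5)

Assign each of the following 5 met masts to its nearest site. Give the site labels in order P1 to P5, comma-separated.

P1 → Terrace (d²=20.98)
P2 → Mesa (d²=71.45)
P3 → Gulch (d²=8.72)
P4 → Mesa (d²=0.05)
P5 → Gulch (d²=8.41)

Terrace, Mesa, Gulch, Mesa, Gulch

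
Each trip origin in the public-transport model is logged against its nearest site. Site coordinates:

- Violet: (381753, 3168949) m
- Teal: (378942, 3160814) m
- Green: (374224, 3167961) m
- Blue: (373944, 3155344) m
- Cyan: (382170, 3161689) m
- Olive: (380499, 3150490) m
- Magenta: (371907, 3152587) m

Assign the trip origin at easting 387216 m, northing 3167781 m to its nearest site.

Squared distances to each site:
Violet: 31208593.000; Teal: 116998165.000; Green: 168824464.000; Blue: 330824953.000; Cyan: 62574580.000; Olive: 344096770.000; Magenta: 465223117.000.
Minimum at Violet.

Violet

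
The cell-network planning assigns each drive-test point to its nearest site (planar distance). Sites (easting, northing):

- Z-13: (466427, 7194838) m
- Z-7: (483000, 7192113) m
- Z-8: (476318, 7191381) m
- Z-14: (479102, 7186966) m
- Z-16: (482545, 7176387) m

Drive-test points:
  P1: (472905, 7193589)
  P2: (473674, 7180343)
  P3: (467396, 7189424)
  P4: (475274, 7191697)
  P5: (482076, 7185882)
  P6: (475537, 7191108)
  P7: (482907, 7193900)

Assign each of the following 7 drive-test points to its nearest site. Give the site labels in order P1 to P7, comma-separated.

P1 → Z-8 (d²=16523833.00)
P2 → Z-14 (d²=73327313.00)
P3 → Z-13 (d²=30250357.00)
P4 → Z-8 (d²=1189792.00)
P5 → Z-14 (d²=10019732.00)
P6 → Z-8 (d²=684490.00)
P7 → Z-7 (d²=3202018.00)

Z-8, Z-14, Z-13, Z-8, Z-14, Z-8, Z-7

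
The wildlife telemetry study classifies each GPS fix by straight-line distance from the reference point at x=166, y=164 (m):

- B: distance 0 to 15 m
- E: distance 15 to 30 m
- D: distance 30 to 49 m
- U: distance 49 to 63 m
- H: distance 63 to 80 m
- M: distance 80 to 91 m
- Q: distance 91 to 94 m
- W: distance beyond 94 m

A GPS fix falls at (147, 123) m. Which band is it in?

Distance = √((147−166)² + (123−164)²) = √(361.000 + 1681.000) = 45.188 m.
30 ≤ 45.188 < 49 → D.

D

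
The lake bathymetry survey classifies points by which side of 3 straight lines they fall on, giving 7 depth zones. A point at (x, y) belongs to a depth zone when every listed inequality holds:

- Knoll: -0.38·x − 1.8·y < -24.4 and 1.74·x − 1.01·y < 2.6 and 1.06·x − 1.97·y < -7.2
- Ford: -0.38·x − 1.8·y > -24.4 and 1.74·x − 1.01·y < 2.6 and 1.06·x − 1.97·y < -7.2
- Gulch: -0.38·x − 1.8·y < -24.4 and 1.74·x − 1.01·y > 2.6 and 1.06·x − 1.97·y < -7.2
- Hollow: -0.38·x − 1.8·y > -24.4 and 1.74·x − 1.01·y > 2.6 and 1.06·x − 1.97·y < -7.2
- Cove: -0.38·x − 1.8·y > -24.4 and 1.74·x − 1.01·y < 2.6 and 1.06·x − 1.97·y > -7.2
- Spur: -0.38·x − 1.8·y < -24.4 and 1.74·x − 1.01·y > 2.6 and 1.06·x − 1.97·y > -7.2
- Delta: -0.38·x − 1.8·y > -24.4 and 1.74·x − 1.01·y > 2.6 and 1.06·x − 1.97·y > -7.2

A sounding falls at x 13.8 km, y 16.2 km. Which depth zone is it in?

-0.38·13.8 − 1.8·16.2 = -34.404, which is < -24.4
1.74·13.8 − 1.01·16.2 = 7.650, which is > 2.6
1.06·13.8 − 1.97·16.2 = -17.286, which is < -7.2
This sign pattern matches Gulch.

Gulch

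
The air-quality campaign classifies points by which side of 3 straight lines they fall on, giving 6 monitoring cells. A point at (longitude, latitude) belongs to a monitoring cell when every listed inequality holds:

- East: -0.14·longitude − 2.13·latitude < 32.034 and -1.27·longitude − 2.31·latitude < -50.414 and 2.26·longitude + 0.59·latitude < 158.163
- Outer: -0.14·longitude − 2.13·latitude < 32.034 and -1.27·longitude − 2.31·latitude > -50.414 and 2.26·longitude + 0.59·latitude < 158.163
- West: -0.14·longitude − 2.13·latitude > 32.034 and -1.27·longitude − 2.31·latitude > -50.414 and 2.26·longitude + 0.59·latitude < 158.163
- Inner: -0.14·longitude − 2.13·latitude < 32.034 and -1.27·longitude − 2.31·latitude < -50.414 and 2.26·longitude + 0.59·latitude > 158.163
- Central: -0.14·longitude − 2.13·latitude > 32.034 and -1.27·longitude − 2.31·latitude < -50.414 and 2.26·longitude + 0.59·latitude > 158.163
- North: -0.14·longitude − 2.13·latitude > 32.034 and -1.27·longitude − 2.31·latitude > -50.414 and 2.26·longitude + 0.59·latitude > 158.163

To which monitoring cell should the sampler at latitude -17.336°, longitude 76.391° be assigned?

Inner

-0.14·76.391 − 2.13·-17.336 = 26.231, which is < 32.034
-1.27·76.391 − 2.31·-17.336 = -56.970, which is < -50.414
2.26·76.391 + 0.59·-17.336 = 162.415, which is > 158.163
This sign pattern matches Inner.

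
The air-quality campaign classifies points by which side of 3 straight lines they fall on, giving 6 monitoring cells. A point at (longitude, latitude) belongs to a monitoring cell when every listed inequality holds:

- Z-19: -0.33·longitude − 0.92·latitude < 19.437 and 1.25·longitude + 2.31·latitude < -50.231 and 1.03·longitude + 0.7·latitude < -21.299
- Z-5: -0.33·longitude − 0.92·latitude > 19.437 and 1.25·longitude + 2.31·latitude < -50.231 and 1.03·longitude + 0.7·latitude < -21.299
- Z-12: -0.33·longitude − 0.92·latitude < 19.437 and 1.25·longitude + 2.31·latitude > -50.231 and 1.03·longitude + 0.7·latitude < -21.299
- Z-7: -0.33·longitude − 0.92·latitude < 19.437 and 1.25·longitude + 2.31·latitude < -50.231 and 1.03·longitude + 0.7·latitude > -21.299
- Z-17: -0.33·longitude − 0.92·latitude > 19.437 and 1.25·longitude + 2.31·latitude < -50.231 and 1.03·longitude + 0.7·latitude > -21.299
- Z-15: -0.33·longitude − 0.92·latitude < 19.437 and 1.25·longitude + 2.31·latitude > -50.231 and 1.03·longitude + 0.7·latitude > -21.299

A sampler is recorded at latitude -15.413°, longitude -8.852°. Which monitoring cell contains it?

Z-15

-0.33·-8.852 − 0.92·-15.413 = 17.101, which is < 19.437
1.25·-8.852 + 2.31·-15.413 = -46.669, which is > -50.231
1.03·-8.852 + 0.7·-15.413 = -19.907, which is > -21.299
This sign pattern matches Z-15.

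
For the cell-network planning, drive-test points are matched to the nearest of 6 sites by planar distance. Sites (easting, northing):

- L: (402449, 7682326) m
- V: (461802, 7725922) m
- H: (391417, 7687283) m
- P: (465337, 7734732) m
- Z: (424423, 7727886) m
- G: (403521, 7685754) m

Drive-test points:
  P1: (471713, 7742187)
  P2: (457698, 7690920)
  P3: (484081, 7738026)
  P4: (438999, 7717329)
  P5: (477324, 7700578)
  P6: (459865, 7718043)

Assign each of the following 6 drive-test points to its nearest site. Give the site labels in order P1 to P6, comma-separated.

P1 → P (d²=96230401.00)
P2 → V (d²=1241982820.00)
P3 → P (d²=362187972.00)
P4 → Z (d²=323910025.00)
P5 → V (d²=883250820.00)
P6 → V (d²=65830610.00)

P, V, P, Z, V, V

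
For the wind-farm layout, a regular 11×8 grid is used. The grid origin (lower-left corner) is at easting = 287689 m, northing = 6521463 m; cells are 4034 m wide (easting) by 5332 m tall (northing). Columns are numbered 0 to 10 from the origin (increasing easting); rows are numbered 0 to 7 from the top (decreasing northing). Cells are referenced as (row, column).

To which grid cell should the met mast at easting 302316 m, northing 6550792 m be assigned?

Column index: ⌊(302316 − 287689) / 4034⌋ = ⌊3.626⌋ = 3
Row offset from origin: ⌊(6550792 − 6521463) / 5332⌋ = ⌊5.501⌋ = 5 → row 2 (counted from top)

(2, 3)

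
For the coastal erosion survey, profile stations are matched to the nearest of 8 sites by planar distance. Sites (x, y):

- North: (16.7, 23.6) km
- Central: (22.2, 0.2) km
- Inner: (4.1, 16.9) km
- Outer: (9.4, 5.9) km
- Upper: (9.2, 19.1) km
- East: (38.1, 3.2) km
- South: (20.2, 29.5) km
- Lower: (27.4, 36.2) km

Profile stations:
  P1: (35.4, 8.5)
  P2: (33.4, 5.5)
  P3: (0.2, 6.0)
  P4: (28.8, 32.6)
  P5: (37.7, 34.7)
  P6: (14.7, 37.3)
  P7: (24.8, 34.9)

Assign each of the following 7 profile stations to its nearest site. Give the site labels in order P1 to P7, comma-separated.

East, East, Outer, Lower, Lower, South, Lower

P1 → East (d²=35.38)
P2 → East (d²=27.38)
P3 → Outer (d²=84.65)
P4 → Lower (d²=14.92)
P5 → Lower (d²=108.34)
P6 → South (d²=91.09)
P7 → Lower (d²=8.45)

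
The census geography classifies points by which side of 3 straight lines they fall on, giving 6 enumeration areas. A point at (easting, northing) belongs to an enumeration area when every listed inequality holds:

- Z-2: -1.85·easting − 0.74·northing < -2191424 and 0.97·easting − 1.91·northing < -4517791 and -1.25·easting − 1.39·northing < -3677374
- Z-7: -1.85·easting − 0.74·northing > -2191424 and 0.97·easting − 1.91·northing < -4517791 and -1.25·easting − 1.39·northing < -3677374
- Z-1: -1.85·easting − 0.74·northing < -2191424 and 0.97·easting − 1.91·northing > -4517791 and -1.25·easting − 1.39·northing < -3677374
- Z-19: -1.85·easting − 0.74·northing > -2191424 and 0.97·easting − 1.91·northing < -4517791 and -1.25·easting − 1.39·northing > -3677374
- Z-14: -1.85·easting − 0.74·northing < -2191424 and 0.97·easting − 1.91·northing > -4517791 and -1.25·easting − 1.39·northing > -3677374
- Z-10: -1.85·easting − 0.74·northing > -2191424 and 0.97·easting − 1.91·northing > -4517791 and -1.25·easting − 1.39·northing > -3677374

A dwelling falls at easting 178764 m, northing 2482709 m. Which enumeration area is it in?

Z-19

-1.85·178764 − 0.74·2482709 = -2167918.060, which is > -2191424
0.97·178764 − 1.91·2482709 = -4568573.110, which is < -4517791
-1.25·178764 − 1.39·2482709 = -3674420.510, which is > -3677374
This sign pattern matches Z-19.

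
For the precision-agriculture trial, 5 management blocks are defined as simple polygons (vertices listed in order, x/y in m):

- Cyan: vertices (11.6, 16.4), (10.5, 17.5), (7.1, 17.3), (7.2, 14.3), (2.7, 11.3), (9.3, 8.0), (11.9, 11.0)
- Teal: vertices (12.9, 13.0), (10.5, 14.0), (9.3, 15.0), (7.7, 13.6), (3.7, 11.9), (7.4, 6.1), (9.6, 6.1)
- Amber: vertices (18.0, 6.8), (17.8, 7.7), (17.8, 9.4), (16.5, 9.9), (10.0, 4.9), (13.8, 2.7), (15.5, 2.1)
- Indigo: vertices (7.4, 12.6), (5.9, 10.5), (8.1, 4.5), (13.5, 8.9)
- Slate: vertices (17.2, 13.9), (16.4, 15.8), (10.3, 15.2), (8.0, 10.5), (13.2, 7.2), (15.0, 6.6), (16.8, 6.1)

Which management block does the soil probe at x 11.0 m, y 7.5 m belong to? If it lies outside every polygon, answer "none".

Indigo

Cast a ray rightward from (11.0, 7.5). For each polygon, the edges (by vertex number in listed order) whose endpoints lie on opposite sides of y = 7.5, where each meets that height, and whether that is right or left of the point:
Cyan: no edge straddles that height → 0 crossings.
Teal: 5–6 at x≈6.51 (left), 7–1 at x≈10.27 (left) → 0 crossings.
Amber: 1–2 at x≈17.84 (right), 4–5 at x≈13.38 (right) → 2 crossings.
Indigo: 2–3 at x≈7.00 (left), 3–4 at x≈11.78 (right) → 1 crossing.
Slate: 4–5 at x≈12.73 (right), 7–1 at x≈16.87 (right) → 2 crossings.
Only Indigo has an odd count, so the point is inside Indigo.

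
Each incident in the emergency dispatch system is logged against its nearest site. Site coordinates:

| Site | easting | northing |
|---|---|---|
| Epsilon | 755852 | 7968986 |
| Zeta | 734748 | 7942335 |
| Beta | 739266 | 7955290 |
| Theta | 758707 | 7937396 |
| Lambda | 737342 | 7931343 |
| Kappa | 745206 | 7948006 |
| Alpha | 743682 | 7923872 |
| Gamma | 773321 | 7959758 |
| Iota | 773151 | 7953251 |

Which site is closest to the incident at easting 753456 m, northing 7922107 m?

Alpha

Squared distances to each site:
Epsilon: 2203381457.000; Zeta: 759161248.000; Beta: 1302467589.000; Theta: 261326522.000; Lambda: 344964692.000; Kappa: 738820701.000; Alpha: 98646301.000; Gamma: 1812216026.000; Iota: 1357841761.000.
Minimum at Alpha.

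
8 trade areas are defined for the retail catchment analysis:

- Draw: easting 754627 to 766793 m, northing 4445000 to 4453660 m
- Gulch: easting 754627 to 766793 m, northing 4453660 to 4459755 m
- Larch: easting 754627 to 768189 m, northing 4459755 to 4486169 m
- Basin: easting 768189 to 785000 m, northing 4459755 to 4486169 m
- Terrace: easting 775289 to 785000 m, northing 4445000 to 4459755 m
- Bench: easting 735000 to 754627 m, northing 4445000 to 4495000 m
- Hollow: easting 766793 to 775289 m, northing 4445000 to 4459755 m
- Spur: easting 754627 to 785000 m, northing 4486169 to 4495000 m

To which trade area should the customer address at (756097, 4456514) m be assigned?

The point has easting = 756097 and northing = 4456514.
Only Gulch satisfies 754627 ≤ easting ≤ 766793 and 4453660 ≤ northing ≤ 4459755.

Gulch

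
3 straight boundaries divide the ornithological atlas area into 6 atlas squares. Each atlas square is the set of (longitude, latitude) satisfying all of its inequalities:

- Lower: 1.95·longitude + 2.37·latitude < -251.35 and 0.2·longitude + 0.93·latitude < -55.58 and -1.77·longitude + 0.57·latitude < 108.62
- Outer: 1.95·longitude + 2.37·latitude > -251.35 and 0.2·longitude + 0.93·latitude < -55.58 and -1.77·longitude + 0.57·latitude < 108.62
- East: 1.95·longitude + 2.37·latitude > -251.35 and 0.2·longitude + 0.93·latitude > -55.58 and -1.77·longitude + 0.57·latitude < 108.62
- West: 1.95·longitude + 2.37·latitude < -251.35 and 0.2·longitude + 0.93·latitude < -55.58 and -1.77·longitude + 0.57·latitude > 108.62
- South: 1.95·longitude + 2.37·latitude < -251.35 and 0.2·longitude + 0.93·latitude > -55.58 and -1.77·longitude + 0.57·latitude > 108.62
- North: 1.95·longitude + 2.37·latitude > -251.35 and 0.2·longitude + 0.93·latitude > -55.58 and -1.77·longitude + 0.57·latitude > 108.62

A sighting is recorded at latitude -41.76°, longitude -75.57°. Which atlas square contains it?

North

1.95·-75.57 + 2.37·-41.76 = -246.333, which is > -251.35
0.2·-75.57 + 0.93·-41.76 = -53.951, which is > -55.58
-1.77·-75.57 + 0.57·-41.76 = 109.956, which is > 108.62
This sign pattern matches North.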